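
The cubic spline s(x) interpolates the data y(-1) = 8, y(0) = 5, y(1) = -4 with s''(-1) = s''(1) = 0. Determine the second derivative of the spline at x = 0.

Write M_i for s''(x_i). With h_i = 1, 1 and divided differences Δ_i = -3, -9, the continuity of s' gives the tridiagonal system
  1·M_0 + 4·M_1 + 1·M_2 = 6(Δ_1 - Δ_0) = -36
Natural end conditions: M_0 = M_2 = 0.
Solving the tridiagonal system: M_0 = 0, M_1 = -9, M_2 = 0.

-9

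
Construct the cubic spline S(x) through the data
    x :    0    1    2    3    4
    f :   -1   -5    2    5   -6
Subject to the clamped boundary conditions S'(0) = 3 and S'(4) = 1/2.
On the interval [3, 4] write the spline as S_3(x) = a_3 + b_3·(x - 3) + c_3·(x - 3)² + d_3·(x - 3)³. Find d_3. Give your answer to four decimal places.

13.9018

With M_i denoting the second derivative at x_i, h_i = 1, 1, 1, 1, and Δ_i = (y_(i+1) − y_i)/h_i = -4, 7, 3, -11:
  1·M_0 + 4·M_1 + 1·M_2 = 6(Δ_1 - Δ_0) = 66
  1·M_1 + 4·M_2 + 1·M_3 = 6(Δ_2 - Δ_1) = -24
  1·M_2 + 4·M_3 + 1·M_4 = 6(Δ_3 - Δ_2) = -84
Clamped end conditions give two more equations: 2h_0·M_0 + h_0·M_1 = 6(Δ_0 - S'(0)) = -42 and h_3·M_3 + 2h_3·M_4 = 6(S'(4) - Δ_3) = 69.
Solving the tridiagonal system: M_0 = -1907/56, M_1 = 731/28, M_2 = -35/8, M_3 = -913/28, M_4 = 2845/56.
On [3, 4], with S_3(x) = a_3 + b_3·(x - 3) + c_3·(x - 3)² + d_3·(x - 3)³: c_3 = M_3/2 = -913/56, d_3 = (M_4 - M_3)/(6h_3) = 1557/112, b_3 = Δ_3 - h_3(2M_3 + M_4)/6 = -963/112.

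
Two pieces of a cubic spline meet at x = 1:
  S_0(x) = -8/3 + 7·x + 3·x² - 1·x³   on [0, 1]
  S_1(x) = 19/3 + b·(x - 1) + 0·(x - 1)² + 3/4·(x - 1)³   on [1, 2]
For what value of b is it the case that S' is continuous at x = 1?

10

S_0'(x) = 7 + 6·x - 3·x², so S_0'(1) = 10. On the right, S_1'(1) = b, so b = 10.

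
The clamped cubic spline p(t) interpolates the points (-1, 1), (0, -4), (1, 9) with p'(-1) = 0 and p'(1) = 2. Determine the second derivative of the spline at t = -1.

-41

Let m_i = p''(x_i). Step sizes h_i = 1, 1; slopes of the chords Δ_i = (y_(i+1) - y_i)/h_i = -5, 13.
  1·m_0 + 4·m_1 + 1·m_2 = 6(Δ_1 - Δ_0) = 108
Clamped end conditions give two more equations: 2h_0·m_0 + h_0·m_1 = 6(Δ_0 - p'(-1)) = -30 and h_1·m_1 + 2h_1·m_2 = 6(p'(1) - Δ_1) = -66.
Hence m_0 = -41, m_1 = 52, m_2 = -59.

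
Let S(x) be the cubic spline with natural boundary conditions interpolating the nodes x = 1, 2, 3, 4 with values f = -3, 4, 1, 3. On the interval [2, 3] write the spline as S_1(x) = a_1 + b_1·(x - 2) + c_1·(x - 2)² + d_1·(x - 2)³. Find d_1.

5

Write M_i for S''(x_i). With h_i = 1, 1, 1 and divided differences Δ_i = 7, -3, 2, the continuity of S' gives the tridiagonal system
  1·M_0 + 4·M_1 + 1·M_2 = 6(Δ_1 - Δ_0) = -60
  1·M_1 + 4·M_2 + 1·M_3 = 6(Δ_2 - Δ_1) = 30
Natural end conditions: M_0 = M_3 = 0.
Solving: M_0 = 0, M_1 = -18, M_2 = 12, M_3 = 0.
On [2, 3], with S_1(x) = a_1 + b_1·(x - 2) + c_1·(x - 2)² + d_1·(x - 2)³: c_1 = M_1/2 = -9, d_1 = (M_2 - M_1)/(6h_1) = 5, b_1 = Δ_1 - h_1(2M_1 + M_2)/6 = 1.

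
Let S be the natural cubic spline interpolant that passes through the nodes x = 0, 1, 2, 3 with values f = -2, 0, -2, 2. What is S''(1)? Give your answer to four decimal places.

-8.8000

With m_i denoting the second derivative at x_i, h_i = 1, 1, 1, and Δ_i = (y_(i+1) − y_i)/h_i = 2, -2, 4:
  1·m_0 + 4·m_1 + 1·m_2 = 6(Δ_1 - Δ_0) = -24
  1·m_1 + 4·m_2 + 1·m_3 = 6(Δ_2 - Δ_1) = 36
Natural end conditions: m_0 = m_3 = 0.
Solving: m_0 = 0, m_1 = -44/5, m_2 = 56/5, m_3 = 0.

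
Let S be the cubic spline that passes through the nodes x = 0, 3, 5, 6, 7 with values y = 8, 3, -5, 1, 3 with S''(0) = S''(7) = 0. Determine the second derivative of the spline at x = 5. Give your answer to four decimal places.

12.8598

Let M_i = S''(x_i). Step sizes h_i = 3, 2, 1, 1; slopes of the chords Δ_i = (y_(i+1) - y_i)/h_i = -5/3, -4, 6, 2.
  3·M_0 + 10·M_1 + 2·M_2 = 6(Δ_1 - Δ_0) = -14
  2·M_1 + 6·M_2 + 1·M_3 = 6(Δ_2 - Δ_1) = 60
  1·M_2 + 4·M_3 + 1·M_4 = 6(Δ_3 - Δ_2) = -24
Natural end conditions: M_0 = M_4 = 0.
Solving: M_0 = 0, M_1 = -425/107, M_2 = 1376/107, M_3 = -986/107, M_4 = 0.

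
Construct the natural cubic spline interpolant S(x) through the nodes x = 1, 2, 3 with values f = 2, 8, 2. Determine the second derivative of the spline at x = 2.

-18

With σ_i denoting the second derivative at x_i, h_i = 1, 1, and Δ_i = (y_(i+1) − y_i)/h_i = 6, -6:
  1·σ_0 + 4·σ_1 + 1·σ_2 = 6(Δ_1 - Δ_0) = -72
Natural end conditions: σ_0 = σ_2 = 0.
Forward elimination and back-substitution give σ_0 = 0, σ_1 = -18, σ_2 = 0.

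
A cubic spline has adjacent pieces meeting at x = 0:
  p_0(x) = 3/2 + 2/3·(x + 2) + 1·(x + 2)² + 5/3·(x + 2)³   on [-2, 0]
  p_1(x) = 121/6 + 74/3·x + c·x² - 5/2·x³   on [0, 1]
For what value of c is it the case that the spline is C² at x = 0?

p_0''(x) = 2 + 10·(x + 2), so p_0''(0) = 22. On the right, p_1''(0) = 2c, so c = 11.

11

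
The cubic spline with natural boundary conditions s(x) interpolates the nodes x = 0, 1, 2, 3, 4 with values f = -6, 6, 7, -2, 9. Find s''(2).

Write m_i for s''(x_i). With h_i = 1, 1, 1, 1 and divided differences Δ_i = 12, 1, -9, 11, the continuity of s' gives the tridiagonal system
  1·m_0 + 4·m_1 + 1·m_2 = 6(Δ_1 - Δ_0) = -66
  1·m_1 + 4·m_2 + 1·m_3 = 6(Δ_2 - Δ_1) = -60
  1·m_2 + 4·m_3 + 1·m_4 = 6(Δ_3 - Δ_2) = 120
Natural end conditions: m_0 = m_4 = 0.
Solving the tridiagonal system: m_0 = 0, m_1 = -45/4, m_2 = -21, m_3 = 141/4, m_4 = 0.

-21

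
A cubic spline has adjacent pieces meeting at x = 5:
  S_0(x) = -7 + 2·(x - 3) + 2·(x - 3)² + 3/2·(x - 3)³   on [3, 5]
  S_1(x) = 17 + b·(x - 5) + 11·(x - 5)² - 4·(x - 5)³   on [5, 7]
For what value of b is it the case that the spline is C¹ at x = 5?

S_0'(x) = 2 + 4·(x - 3) + 9/2·(x - 3)², so S_0'(5) = 28. On the right, S_1'(5) = b, so b = 28.

28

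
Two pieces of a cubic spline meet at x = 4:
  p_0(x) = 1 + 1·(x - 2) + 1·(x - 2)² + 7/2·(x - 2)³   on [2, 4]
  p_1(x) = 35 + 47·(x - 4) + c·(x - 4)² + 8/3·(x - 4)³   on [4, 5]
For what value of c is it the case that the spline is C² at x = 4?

22

p_0''(x) = 2 + 21·(x - 2), so p_0''(4) = 44. On the right, p_1''(4) = 2c, so c = 22.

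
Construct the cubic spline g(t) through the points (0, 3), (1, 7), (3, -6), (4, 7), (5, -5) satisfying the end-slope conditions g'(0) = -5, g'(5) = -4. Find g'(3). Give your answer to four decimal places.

9.8594

Let m_i = g''(x_i). Step sizes h_i = 1, 2, 1, 1; slopes of the chords Δ_i = (y_(i+1) - y_i)/h_i = 4, -13/2, 13, -12.
  1·m_0 + 6·m_1 + 2·m_2 = 6(Δ_1 - Δ_0) = -63
  2·m_1 + 6·m_2 + 1·m_3 = 6(Δ_2 - Δ_1) = 117
  1·m_2 + 4·m_3 + 1·m_4 = 6(Δ_3 - Δ_2) = -150
Clamped end conditions give two more equations: 2h_0·m_0 + h_0·m_1 = 6(Δ_0 - g'(0)) = 54 and h_3·m_3 + 2h_3·m_4 = 6(g'(5) - Δ_3) = 48.
Hence m_0 = 2717/64, m_1 = -989/32, m_2 = 5119/128, m_3 = -3913/64, m_4 = 6985/128.
On [3, 4], g'(t) = b_2 + 2c_2·(t - 3) + 3d_2·(t - 3)² with b_2 = Δ_2 - h_2(2m_2 + m_3)/6 = 631/64, c_2 = m_2/2 = 5119/256, d_2 = (m_3 - m_2)/(6h_2) = -4315/256. So g'(3) = 631/64.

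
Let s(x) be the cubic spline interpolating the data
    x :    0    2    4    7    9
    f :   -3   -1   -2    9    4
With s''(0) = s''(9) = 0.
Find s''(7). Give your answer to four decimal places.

Let σ_i = s''(x_i). Step sizes h_i = 2, 2, 3, 2; slopes of the chords Δ_i = (y_(i+1) - y_i)/h_i = 1, -1/2, 11/3, -5/2.
  2·σ_0 + 8·σ_1 + 2·σ_2 = 6(Δ_1 - Δ_0) = -9
  2·σ_1 + 10·σ_2 + 3·σ_3 = 6(Δ_2 - Δ_1) = 25
  3·σ_2 + 10·σ_3 + 2·σ_4 = 6(Δ_3 - Δ_2) = -37
Natural end conditions: σ_0 = σ_4 = 0.
Solving the tridiagonal system: σ_0 = 0, σ_1 = -1541/688, σ_2 = 767/172, σ_3 = -1733/344, σ_4 = 0.

-5.0378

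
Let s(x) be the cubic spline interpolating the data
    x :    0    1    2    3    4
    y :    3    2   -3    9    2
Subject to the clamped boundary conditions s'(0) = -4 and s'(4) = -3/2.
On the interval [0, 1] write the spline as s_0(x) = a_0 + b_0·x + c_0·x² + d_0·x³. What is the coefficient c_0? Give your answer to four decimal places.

9.9554

Write σ_i for s''(x_i). With h_i = 1, 1, 1, 1 and divided differences Δ_i = -1, -5, 12, -7, the continuity of s' gives the tridiagonal system
  1·σ_0 + 4·σ_1 + 1·σ_2 = 6(Δ_1 - Δ_0) = -24
  1·σ_1 + 4·σ_2 + 1·σ_3 = 6(Δ_2 - Δ_1) = 102
  1·σ_2 + 4·σ_3 + 1·σ_4 = 6(Δ_3 - Δ_2) = -114
Clamped end conditions give two more equations: 2h_0·σ_0 + h_0·σ_1 = 6(Δ_0 - s'(0)) = 18 and h_3·σ_3 + 2h_3·σ_4 = 6(s'(4) - Δ_3) = 33.
Hence σ_0 = 1115/56, σ_1 = -611/28, σ_2 = 347/8, σ_3 = -1391/28, σ_4 = 2315/56.
On [0, 1], with s_0(x) = a_0 + b_0·x + c_0·x² + d_0·x³: c_0 = σ_0/2 = 1115/112, d_0 = (σ_1 - σ_0)/(6h_0) = -779/112, b_0 = Δ_0 - h_0(2σ_0 + σ_1)/6 = -4.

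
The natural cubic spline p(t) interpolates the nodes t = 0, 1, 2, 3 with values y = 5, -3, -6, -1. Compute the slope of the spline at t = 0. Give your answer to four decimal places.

With m_i denoting the second derivative at x_i, h_i = 1, 1, 1, and Δ_i = (y_(i+1) − y_i)/h_i = -8, -3, 5:
  1·m_0 + 4·m_1 + 1·m_2 = 6(Δ_1 - Δ_0) = 30
  1·m_1 + 4·m_2 + 1·m_3 = 6(Δ_2 - Δ_1) = 48
Natural end conditions: m_0 = m_3 = 0.
Forward elimination and back-substitution give m_0 = 0, m_1 = 24/5, m_2 = 54/5, m_3 = 0.
On [0, 1], p'(t) = b_0 + 2c_0·t + 3d_0·t² with b_0 = Δ_0 - h_0(2m_0 + m_1)/6 = -44/5, c_0 = m_0/2 = 0, d_0 = (m_1 - m_0)/(6h_0) = 4/5. So p'(0) = -44/5.

-8.8000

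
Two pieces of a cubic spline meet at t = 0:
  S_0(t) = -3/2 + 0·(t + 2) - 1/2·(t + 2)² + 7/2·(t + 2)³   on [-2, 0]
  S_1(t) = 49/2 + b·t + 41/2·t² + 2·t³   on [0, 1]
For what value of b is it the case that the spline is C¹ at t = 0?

S_0'(t) = 0 - 1·(t + 2) + 21/2·(t + 2)², so S_0'(0) = 40. On the right, S_1'(0) = b, so b = 40.

40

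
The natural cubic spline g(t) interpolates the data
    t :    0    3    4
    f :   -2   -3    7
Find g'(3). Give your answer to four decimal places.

7.4167

Let M_i = g''(x_i). Step sizes h_i = 3, 1; slopes of the chords Δ_i = (y_(i+1) - y_i)/h_i = -1/3, 10.
  3·M_0 + 8·M_1 + 1·M_2 = 6(Δ_1 - Δ_0) = 62
Natural end conditions: M_0 = M_2 = 0.
Solving: M_0 = 0, M_1 = 31/4, M_2 = 0.
On [3, 4], g'(t) = b_1 + 2c_1·(t - 3) + 3d_1·(t - 3)² with b_1 = Δ_1 - h_1(2M_1 + M_2)/6 = 89/12, c_1 = M_1/2 = 31/8, d_1 = (M_2 - M_1)/(6h_1) = -31/24. So g'(3) = 89/12.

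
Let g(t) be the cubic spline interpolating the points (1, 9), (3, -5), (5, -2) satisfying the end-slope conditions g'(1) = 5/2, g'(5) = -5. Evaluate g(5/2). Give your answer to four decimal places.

Let m_i = g''(x_i). Step sizes h_i = 2, 2; slopes of the chords Δ_i = (y_(i+1) - y_i)/h_i = -7, 3/2.
  2·m_0 + 8·m_1 + 2·m_2 = 6(Δ_1 - Δ_0) = 51
Clamped end conditions give two more equations: 2h_0·m_0 + h_0·m_1 = 6(Δ_0 - g'(1)) = -57 and h_1·m_1 + 2h_1·m_2 = 6(g'(5) - Δ_1) = -39.
Solving the tridiagonal system: m_0 = -45/2, m_1 = 33/2, m_2 = -18.
On [1, 3], g(t) = 9 + 5/2·(t - 1) - 45/4·(t - 1)² + 13/4·(t - 1)³.
With (t - 1) = 3/2: g(5/2) = -51/32.

-1.5938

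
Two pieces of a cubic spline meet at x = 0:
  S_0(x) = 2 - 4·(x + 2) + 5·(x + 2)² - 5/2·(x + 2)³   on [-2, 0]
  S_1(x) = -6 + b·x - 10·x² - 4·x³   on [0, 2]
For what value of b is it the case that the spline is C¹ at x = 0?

-14

S_0'(x) = -4 + 10·(x + 2) - 15/2·(x + 2)², so S_0'(0) = -14. On the right, S_1'(0) = b, so b = -14.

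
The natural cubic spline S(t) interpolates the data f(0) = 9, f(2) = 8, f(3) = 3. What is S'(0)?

With M_i denoting the second derivative at x_i, h_i = 2, 1, and Δ_i = (y_(i+1) − y_i)/h_i = -1/2, -5:
  2·M_0 + 6·M_1 + 1·M_2 = 6(Δ_1 - Δ_0) = -27
Natural end conditions: M_0 = M_2 = 0.
Solving: M_0 = 0, M_1 = -9/2, M_2 = 0.
On [0, 2], S'(t) = b_0 + 2c_0·t + 3d_0·t² with b_0 = Δ_0 - h_0(2M_0 + M_1)/6 = 1, c_0 = M_0/2 = 0, d_0 = (M_1 - M_0)/(6h_0) = -3/8. So S'(0) = 1.

1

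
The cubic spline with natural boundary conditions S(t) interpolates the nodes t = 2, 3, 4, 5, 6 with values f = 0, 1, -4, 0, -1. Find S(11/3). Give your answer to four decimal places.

-2.8836

With m_i denoting the second derivative at x_i, h_i = 1, 1, 1, 1, and Δ_i = (y_(i+1) − y_i)/h_i = 1, -5, 4, -1:
  1·m_0 + 4·m_1 + 1·m_2 = 6(Δ_1 - Δ_0) = -36
  1·m_1 + 4·m_2 + 1·m_3 = 6(Δ_2 - Δ_1) = 54
  1·m_2 + 4·m_3 + 1·m_4 = 6(Δ_3 - Δ_2) = -30
Natural end conditions: m_0 = m_4 = 0.
Forward elimination and back-substitution give m_0 = 0, m_1 = -393/28, m_2 = 141/7, m_3 = -351/28, m_4 = 0.
On [3, 4], S(t) = 1 - 103/28·(t - 3) - 393/56·(t - 3)² + 319/56·(t - 3)³.
With (t - 3) = 2/3: S(11/3) = -545/189.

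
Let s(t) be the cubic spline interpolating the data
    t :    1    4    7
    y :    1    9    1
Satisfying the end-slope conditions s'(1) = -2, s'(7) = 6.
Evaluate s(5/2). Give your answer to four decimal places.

Write M_i for s''(x_i). With h_i = 3, 3 and divided differences Δ_i = 8/3, -8/3, the continuity of s' gives the tridiagonal system
  3·M_0 + 12·M_1 + 3·M_2 = 6(Δ_1 - Δ_0) = -32
Clamped end conditions give two more equations: 2h_0·M_0 + h_0·M_1 = 6(Δ_0 - s'(1)) = 28 and h_1·M_1 + 2h_1·M_2 = 6(s'(7) - Δ_1) = 52.
Solving: M_0 = 26/3, M_1 = -8, M_2 = 38/3.
On [1, 4], s(t) = 1 - 2·(t - 1) + 13/3·(t - 1)² - 25/27·(t - 1)³.
With (t - 1) = 3/2: s(5/2) = 37/8.

4.6250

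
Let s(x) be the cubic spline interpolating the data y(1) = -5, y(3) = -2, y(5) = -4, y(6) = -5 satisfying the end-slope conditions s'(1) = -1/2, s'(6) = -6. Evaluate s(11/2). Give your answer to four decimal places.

-3.6957

Let M_i = s''(x_i). Step sizes h_i = 2, 2, 1; slopes of the chords Δ_i = (y_(i+1) - y_i)/h_i = 3/2, -1, -1.
  2·M_0 + 8·M_1 + 2·M_2 = 6(Δ_1 - Δ_0) = -15
  2·M_1 + 6·M_2 + 1·M_3 = 6(Δ_2 - Δ_1) = 0
Clamped end conditions give two more equations: 2h_0·M_0 + h_0·M_1 = 6(Δ_0 - s'(1)) = 12 and h_2·M_2 + 2h_2·M_3 = 6(s'(6) - Δ_2) = -30.
Solving: M_0 = 235/46, M_1 = -97/23, M_2 = 98/23, M_3 = -394/23.
On [5, 6], s(x) = -4 + 10/23·(x - 5) + 49/23·(x - 5)² - 82/23·(x - 5)³.
With (x - 5) = 1/2: s(11/2) = -85/23.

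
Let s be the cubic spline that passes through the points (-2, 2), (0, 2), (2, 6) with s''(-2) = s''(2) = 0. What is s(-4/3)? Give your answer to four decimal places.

1.7037

With M_i denoting the second derivative at x_i, h_i = 2, 2, and Δ_i = (y_(i+1) − y_i)/h_i = 0, 2:
  2·M_0 + 8·M_1 + 2·M_2 = 6(Δ_1 - Δ_0) = 12
Natural end conditions: M_0 = M_2 = 0.
Solving: M_0 = 0, M_1 = 3/2, M_2 = 0.
On [-2, 0], s(x) = 2 - 1/2·(x + 2) + 0·(x + 2)² + 1/8·(x + 2)³.
With (x + 2) = 2/3: s(-4/3) = 46/27.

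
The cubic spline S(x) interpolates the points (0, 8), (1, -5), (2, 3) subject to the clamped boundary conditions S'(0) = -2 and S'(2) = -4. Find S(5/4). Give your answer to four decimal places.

-3.8789

With m_i denoting the second derivative at x_i, h_i = 1, 1, and Δ_i = (y_(i+1) − y_i)/h_i = -13, 8:
  1·m_0 + 4·m_1 + 1·m_2 = 6(Δ_1 - Δ_0) = 126
Clamped end conditions give two more equations: 2h_0·m_0 + h_0·m_1 = 6(Δ_0 - S'(0)) = -66 and h_1·m_1 + 2h_1·m_2 = 6(S'(2) - Δ_1) = -72.
Solving: m_0 = -131/2, m_1 = 65, m_2 = -137/2.
On [1, 2], S(x) = -5 - 9/4·(x - 1) + 65/2·(x - 1)² - 89/4·(x - 1)³.
With (x - 1) = 1/4: S(5/4) = -993/256.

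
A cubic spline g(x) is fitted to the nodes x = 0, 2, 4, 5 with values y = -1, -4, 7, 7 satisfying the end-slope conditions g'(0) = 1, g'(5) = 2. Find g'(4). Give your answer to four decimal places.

Write M_i for g''(x_i). With h_i = 2, 2, 1 and divided differences Δ_i = -3/2, 11/2, 0, the continuity of g' gives the tridiagonal system
  2·M_0 + 8·M_1 + 2·M_2 = 6(Δ_1 - Δ_0) = 42
  2·M_1 + 6·M_2 + 1·M_3 = 6(Δ_2 - Δ_1) = -33
Clamped end conditions give two more equations: 2h_0·M_0 + h_0·M_1 = 6(Δ_0 - g'(0)) = -15 and h_2·M_2 + 2h_2·M_3 = 6(g'(5) - Δ_2) = 12.
Hence M_0 = -203/23, M_1 = 467/46, M_2 = -248/23, M_3 = 262/23.
On [4, 5], g'(x) = b_2 + 2c_2·(x - 4) + 3d_2·(x - 4)² with b_2 = Δ_2 - h_2(2M_2 + M_3)/6 = 39/23, c_2 = M_2/2 = -124/23, d_2 = (M_3 - M_2)/(6h_2) = 85/23. So g'(4) = 39/23.

1.6957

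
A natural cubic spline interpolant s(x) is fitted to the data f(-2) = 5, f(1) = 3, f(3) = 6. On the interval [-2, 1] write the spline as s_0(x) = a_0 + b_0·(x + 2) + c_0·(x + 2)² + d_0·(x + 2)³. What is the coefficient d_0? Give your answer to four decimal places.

Put M_i = s'' at the i-th knot. Here h = (3, 2) and Δ = (-2/3, 3/2), so the interior equations h_(i-1)·M_(i-1) + 2(h_(i-1)+h_i)·M_i + h_i·M_(i+1) = 6(Δ_i − Δ_(i-1)) read
  3·M_0 + 10·M_1 + 2·M_2 = 6(Δ_1 - Δ_0) = 13
Natural end conditions: M_0 = M_2 = 0.
Hence M_0 = 0, M_1 = 13/10, M_2 = 0.
On [-2, 1], with s_0(x) = a_0 + b_0·(x + 2) + c_0·(x + 2)² + d_0·(x + 2)³: c_0 = M_0/2 = 0, d_0 = (M_1 - M_0)/(6h_0) = 13/180, b_0 = Δ_0 - h_0(2M_0 + M_1)/6 = -79/60.

0.0722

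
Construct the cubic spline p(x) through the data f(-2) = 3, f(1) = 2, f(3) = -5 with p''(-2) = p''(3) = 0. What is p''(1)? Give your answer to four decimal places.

-1.9000

Let M_i = p''(x_i). Step sizes h_i = 3, 2; slopes of the chords Δ_i = (y_(i+1) - y_i)/h_i = -1/3, -7/2.
  3·M_0 + 10·M_1 + 2·M_2 = 6(Δ_1 - Δ_0) = -19
Natural end conditions: M_0 = M_2 = 0.
Hence M_0 = 0, M_1 = -19/10, M_2 = 0.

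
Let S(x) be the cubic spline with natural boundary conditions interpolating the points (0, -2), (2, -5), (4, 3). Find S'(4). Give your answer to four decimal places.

With σ_i denoting the second derivative at x_i, h_i = 2, 2, and Δ_i = (y_(i+1) − y_i)/h_i = -3/2, 4:
  2·σ_0 + 8·σ_1 + 2·σ_2 = 6(Δ_1 - Δ_0) = 33
Natural end conditions: σ_0 = σ_2 = 0.
Hence σ_0 = 0, σ_1 = 33/8, σ_2 = 0.
On [2, 4], S'(x) = b_1 + 2c_1·(x - 2) + 3d_1·(x - 2)² with b_1 = Δ_1 - h_1(2σ_1 + σ_2)/6 = 5/4, c_1 = σ_1/2 = 33/16, d_1 = (σ_2 - σ_1)/(6h_1) = -11/32. So S'(4) = 43/8.

5.3750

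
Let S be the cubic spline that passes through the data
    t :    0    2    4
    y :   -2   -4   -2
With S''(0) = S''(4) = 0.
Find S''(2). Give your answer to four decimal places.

Put M_i = S'' at the i-th knot. Here h = (2, 2) and Δ = (-1, 1), so the interior equations h_(i-1)·M_(i-1) + 2(h_(i-1)+h_i)·M_i + h_i·M_(i+1) = 6(Δ_i − Δ_(i-1)) read
  2·M_0 + 8·M_1 + 2·M_2 = 6(Δ_1 - Δ_0) = 12
Natural end conditions: M_0 = M_2 = 0.
Forward elimination and back-substitution give M_0 = 0, M_1 = 3/2, M_2 = 0.

1.5000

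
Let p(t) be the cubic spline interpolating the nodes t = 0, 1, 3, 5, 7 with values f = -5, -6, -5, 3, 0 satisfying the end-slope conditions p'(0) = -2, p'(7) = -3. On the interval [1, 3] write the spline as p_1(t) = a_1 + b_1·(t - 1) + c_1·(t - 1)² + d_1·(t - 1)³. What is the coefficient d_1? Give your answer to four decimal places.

Write σ_i for p''(x_i). With h_i = 1, 2, 2, 2 and divided differences Δ_i = -1, 1/2, 4, -3/2, the continuity of p' gives the tridiagonal system
  1·σ_0 + 6·σ_1 + 2·σ_2 = 6(Δ_1 - Δ_0) = 9
  2·σ_1 + 8·σ_2 + 2·σ_3 = 6(Δ_2 - Δ_1) = 21
  2·σ_2 + 8·σ_3 + 2·σ_4 = 6(Δ_3 - Δ_2) = -33
Clamped end conditions give two more equations: 2h_0·σ_0 + h_0·σ_1 = 6(Δ_0 - p'(0)) = 6 and h_3·σ_3 + 2h_3·σ_4 = 6(p'(7) - Δ_3) = -9.
Solving: σ_0 = 137/43, σ_1 = -16/43, σ_2 = 173/43, σ_3 = -449/86, σ_4 = 31/86.
On [1, 3], with p_1(t) = a_1 + b_1·(t - 1) + c_1·(t - 1)² + d_1·(t - 1)³: c_1 = σ_1/2 = -8/43, d_1 = (σ_2 - σ_1)/(6h_1) = 63/172, b_1 = Δ_1 - h_1(2σ_1 + σ_2)/6 = -51/86.

0.3663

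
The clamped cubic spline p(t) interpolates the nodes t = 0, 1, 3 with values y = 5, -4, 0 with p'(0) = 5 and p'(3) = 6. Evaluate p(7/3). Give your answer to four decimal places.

-4.3951

Let M_i = p''(x_i). Step sizes h_i = 1, 2; slopes of the chords Δ_i = (y_(i+1) - y_i)/h_i = -9, 2.
  1·M_0 + 6·M_1 + 2·M_2 = 6(Δ_1 - Δ_0) = 66
Clamped end conditions give two more equations: 2h_0·M_0 + h_0·M_1 = 6(Δ_0 - p'(0)) = -84 and h_1·M_1 + 2h_1·M_2 = 6(p'(3) - Δ_1) = 24.
Solving the tridiagonal system: M_0 = -158/3, M_1 = 64/3, M_2 = -14/3.
On [1, 3], p(t) = -4 - 32/3·(t - 1) + 32/3·(t - 1)² - 13/6·(t - 1)³.
With (t - 1) = 4/3: p(7/3) = -356/81.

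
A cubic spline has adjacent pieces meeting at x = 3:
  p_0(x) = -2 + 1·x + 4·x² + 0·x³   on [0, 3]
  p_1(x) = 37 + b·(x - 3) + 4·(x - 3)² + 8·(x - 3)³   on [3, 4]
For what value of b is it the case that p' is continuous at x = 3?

p_0'(x) = 1 + 8·x + 0·x², so p_0'(3) = 25. On the right, p_1'(3) = b, so b = 25.

25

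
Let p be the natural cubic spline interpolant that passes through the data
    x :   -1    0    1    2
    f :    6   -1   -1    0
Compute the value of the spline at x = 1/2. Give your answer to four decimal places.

Put m_i = p'' at the i-th knot. Here h = (1, 1, 1) and Δ = (-7, 0, 1), so the interior equations h_(i-1)·m_(i-1) + 2(h_(i-1)+h_i)·m_i + h_i·m_(i+1) = 6(Δ_i − Δ_(i-1)) read
  1·m_0 + 4·m_1 + 1·m_2 = 6(Δ_1 - Δ_0) = 42
  1·m_1 + 4·m_2 + 1·m_3 = 6(Δ_2 - Δ_1) = 6
Natural end conditions: m_0 = m_3 = 0.
Solving the tridiagonal system: m_0 = 0, m_1 = 54/5, m_2 = -6/5, m_3 = 0.
On [0, 1], p(x) = -1 - 17/5·x + 27/5·x² - 2·x³.
With x = 1/2: p(1/2) = -8/5.

-1.6000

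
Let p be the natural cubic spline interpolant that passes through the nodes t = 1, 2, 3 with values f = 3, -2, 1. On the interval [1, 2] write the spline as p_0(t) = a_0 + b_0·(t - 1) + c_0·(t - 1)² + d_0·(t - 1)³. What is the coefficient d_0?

2

Write σ_i for p''(x_i). With h_i = 1, 1 and divided differences Δ_i = -5, 3, the continuity of p' gives the tridiagonal system
  1·σ_0 + 4·σ_1 + 1·σ_2 = 6(Δ_1 - Δ_0) = 48
Natural end conditions: σ_0 = σ_2 = 0.
Forward elimination and back-substitution give σ_0 = 0, σ_1 = 12, σ_2 = 0.
On [1, 2], with p_0(t) = a_0 + b_0·(t - 1) + c_0·(t - 1)² + d_0·(t - 1)³: c_0 = σ_0/2 = 0, d_0 = (σ_1 - σ_0)/(6h_0) = 2, b_0 = Δ_0 - h_0(2σ_0 + σ_1)/6 = -7.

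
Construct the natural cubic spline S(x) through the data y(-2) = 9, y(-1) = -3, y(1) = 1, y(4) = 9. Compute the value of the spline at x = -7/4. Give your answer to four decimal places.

5.4196

Let M_i = S''(x_i). Step sizes h_i = 1, 2, 3; slopes of the chords Δ_i = (y_(i+1) - y_i)/h_i = -12, 2, 8/3.
  1·M_0 + 6·M_1 + 2·M_2 = 6(Δ_1 - Δ_0) = 84
  2·M_1 + 10·M_2 + 3·M_3 = 6(Δ_2 - Δ_1) = 4
Natural end conditions: M_0 = M_3 = 0.
Solving the tridiagonal system: M_0 = 0, M_1 = 104/7, M_2 = -18/7, M_3 = 0.
On [-2, -1], S(x) = 9 - 304/21·(x + 2) + 0·(x + 2)² + 52/21·(x + 2)³.
With (x + 2) = 1/4: S(-7/4) = 607/112.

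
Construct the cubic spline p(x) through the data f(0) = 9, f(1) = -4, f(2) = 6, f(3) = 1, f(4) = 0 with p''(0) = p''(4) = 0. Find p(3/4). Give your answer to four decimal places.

With m_i denoting the second derivative at x_i, h_i = 1, 1, 1, 1, and Δ_i = (y_(i+1) − y_i)/h_i = -13, 10, -5, -1:
  1·m_0 + 4·m_1 + 1·m_2 = 6(Δ_1 - Δ_0) = 138
  1·m_1 + 4·m_2 + 1·m_3 = 6(Δ_2 - Δ_1) = -90
  1·m_2 + 4·m_3 + 1·m_4 = 6(Δ_3 - Δ_2) = 24
Natural end conditions: m_0 = m_4 = 0.
Forward elimination and back-substitution give m_0 = 0, m_1 = 1227/28, m_2 = -261/7, m_3 = 429/28, m_4 = 0.
On [0, 1], p(x) = 9 - 1137/56·x + 0·x² + 409/56·x³.
With x = 3/4: p(3/4) = -1611/512.

-3.1465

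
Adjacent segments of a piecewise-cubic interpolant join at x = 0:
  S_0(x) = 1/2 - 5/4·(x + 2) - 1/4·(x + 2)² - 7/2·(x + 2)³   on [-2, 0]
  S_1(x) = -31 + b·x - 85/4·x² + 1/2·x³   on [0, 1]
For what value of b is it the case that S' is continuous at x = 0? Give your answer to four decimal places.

S_0'(x) = -5/4 - 1/2·(x + 2) - 21/2·(x + 2)², so S_0'(0) = -177/4. On the right, S_1'(0) = b, so b = -177/4.

-44.2500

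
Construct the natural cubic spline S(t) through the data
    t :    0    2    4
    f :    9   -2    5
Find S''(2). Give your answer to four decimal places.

6.7500

With M_i denoting the second derivative at x_i, h_i = 2, 2, and Δ_i = (y_(i+1) − y_i)/h_i = -11/2, 7/2:
  2·M_0 + 8·M_1 + 2·M_2 = 6(Δ_1 - Δ_0) = 54
Natural end conditions: M_0 = M_2 = 0.
Forward elimination and back-substitution give M_0 = 0, M_1 = 27/4, M_2 = 0.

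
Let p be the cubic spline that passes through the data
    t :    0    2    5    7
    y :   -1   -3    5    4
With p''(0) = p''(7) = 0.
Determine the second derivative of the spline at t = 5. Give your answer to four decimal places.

Put M_i = p'' at the i-th knot. Here h = (2, 3, 2) and Δ = (-1, 8/3, -1/2), so the interior equations h_(i-1)·M_(i-1) + 2(h_(i-1)+h_i)·M_i + h_i·M_(i+1) = 6(Δ_i − Δ_(i-1)) read
  2·M_0 + 10·M_1 + 3·M_2 = 6(Δ_1 - Δ_0) = 22
  3·M_1 + 10·M_2 + 2·M_3 = 6(Δ_2 - Δ_1) = -19
Natural end conditions: M_0 = M_3 = 0.
Solving: M_0 = 0, M_1 = 277/91, M_2 = -256/91, M_3 = 0.

-2.8132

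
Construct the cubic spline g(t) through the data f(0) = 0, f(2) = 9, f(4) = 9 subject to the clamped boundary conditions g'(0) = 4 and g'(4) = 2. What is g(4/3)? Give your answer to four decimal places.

6.7037

Let M_i = g''(x_i). Step sizes h_i = 2, 2; slopes of the chords Δ_i = (y_(i+1) - y_i)/h_i = 9/2, 0.
  2·M_0 + 8·M_1 + 2·M_2 = 6(Δ_1 - Δ_0) = -27
Clamped end conditions give two more equations: 2h_0·M_0 + h_0·M_1 = 6(Δ_0 - g'(0)) = 3 and h_1·M_1 + 2h_1·M_2 = 6(g'(4) - Δ_1) = 12.
Forward elimination and back-substitution give M_0 = 29/8, M_1 = -23/4, M_2 = 47/8.
On [0, 2], g(t) = 0 + 4·t + 29/16·t² - 25/32·t³.
With t = 4/3: g(4/3) = 181/27.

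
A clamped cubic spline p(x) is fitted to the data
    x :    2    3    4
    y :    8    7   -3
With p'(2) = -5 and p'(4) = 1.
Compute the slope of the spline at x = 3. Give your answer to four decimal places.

Let M_i = p''(x_i). Step sizes h_i = 1, 1; slopes of the chords Δ_i = (y_(i+1) - y_i)/h_i = -1, -10.
  1·M_0 + 4·M_1 + 1·M_2 = 6(Δ_1 - Δ_0) = -54
Clamped end conditions give two more equations: 2h_0·M_0 + h_0·M_1 = 6(Δ_0 - p'(2)) = 24 and h_1·M_1 + 2h_1·M_2 = 6(p'(4) - Δ_1) = 66.
Solving the tridiagonal system: M_0 = 57/2, M_1 = -33, M_2 = 99/2.
On [3, 4], p'(x) = b_1 + 2c_1·(x - 3) + 3d_1·(x - 3)² with b_1 = Δ_1 - h_1(2M_1 + M_2)/6 = -29/4, c_1 = M_1/2 = -33/2, d_1 = (M_2 - M_1)/(6h_1) = 55/4. So p'(3) = -29/4.

-7.2500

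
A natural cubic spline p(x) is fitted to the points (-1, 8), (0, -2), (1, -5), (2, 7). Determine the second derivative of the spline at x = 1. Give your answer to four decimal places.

21.2000

Let m_i = p''(x_i). Step sizes h_i = 1, 1, 1; slopes of the chords Δ_i = (y_(i+1) - y_i)/h_i = -10, -3, 12.
  1·m_0 + 4·m_1 + 1·m_2 = 6(Δ_1 - Δ_0) = 42
  1·m_1 + 4·m_2 + 1·m_3 = 6(Δ_2 - Δ_1) = 90
Natural end conditions: m_0 = m_3 = 0.
Solving the tridiagonal system: m_0 = 0, m_1 = 26/5, m_2 = 106/5, m_3 = 0.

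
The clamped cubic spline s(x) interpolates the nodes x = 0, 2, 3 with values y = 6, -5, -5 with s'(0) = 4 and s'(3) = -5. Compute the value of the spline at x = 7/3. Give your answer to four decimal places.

-4.8889

With M_i denoting the second derivative at x_i, h_i = 2, 1, and Δ_i = (y_(i+1) − y_i)/h_i = -11/2, 0:
  2·M_0 + 6·M_1 + 1·M_2 = 6(Δ_1 - Δ_0) = 33
Clamped end conditions give two more equations: 2h_0·M_0 + h_0·M_1 = 6(Δ_0 - s'(0)) = -57 and h_1·M_1 + 2h_1·M_2 = 6(s'(3) - Δ_1) = -30.
Solving the tridiagonal system: M_0 = -91/4, M_1 = 17, M_2 = -47/2.
On [2, 3], s(x) = -5 - 7/4·(x - 2) + 17/2·(x - 2)² - 27/4·(x - 2)³.
With (x - 2) = 1/3: s(7/3) = -44/9.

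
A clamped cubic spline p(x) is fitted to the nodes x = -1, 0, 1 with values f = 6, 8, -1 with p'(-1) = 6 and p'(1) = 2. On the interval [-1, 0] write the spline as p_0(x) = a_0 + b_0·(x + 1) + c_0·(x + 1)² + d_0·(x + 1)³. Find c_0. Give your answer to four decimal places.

With M_i denoting the second derivative at x_i, h_i = 1, 1, and Δ_i = (y_(i+1) − y_i)/h_i = 2, -9:
  1·M_0 + 4·M_1 + 1·M_2 = 6(Δ_1 - Δ_0) = -66
Clamped end conditions give two more equations: 2h_0·M_0 + h_0·M_1 = 6(Δ_0 - p'(-1)) = -24 and h_1·M_1 + 2h_1·M_2 = 6(p'(1) - Δ_1) = 66.
Hence M_0 = 5/2, M_1 = -29, M_2 = 95/2.
On [-1, 0], with p_0(x) = a_0 + b_0·(x + 1) + c_0·(x + 1)² + d_0·(x + 1)³: c_0 = M_0/2 = 5/4, d_0 = (M_1 - M_0)/(6h_0) = -21/4, b_0 = Δ_0 - h_0(2M_0 + M_1)/6 = 6.

1.2500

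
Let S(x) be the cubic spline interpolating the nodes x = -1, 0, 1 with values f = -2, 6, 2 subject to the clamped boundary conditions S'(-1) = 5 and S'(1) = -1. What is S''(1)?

With σ_i denoting the second derivative at x_i, h_i = 1, 1, and Δ_i = (y_(i+1) − y_i)/h_i = 8, -4:
  1·σ_0 + 4·σ_1 + 1·σ_2 = 6(Δ_1 - Δ_0) = -72
Clamped end conditions give two more equations: 2h_0·σ_0 + h_0·σ_1 = 6(Δ_0 - S'(-1)) = 18 and h_1·σ_1 + 2h_1·σ_2 = 6(S'(1) - Δ_1) = 18.
Solving the tridiagonal system: σ_0 = 24, σ_1 = -30, σ_2 = 24.

24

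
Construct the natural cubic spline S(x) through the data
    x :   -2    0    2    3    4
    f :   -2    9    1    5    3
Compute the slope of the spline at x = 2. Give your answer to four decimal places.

With M_i denoting the second derivative at x_i, h_i = 2, 2, 1, 1, and Δ_i = (y_(i+1) − y_i)/h_i = 11/2, -4, 4, -2:
  2·M_0 + 8·M_1 + 2·M_2 = 6(Δ_1 - Δ_0) = -57
  2·M_1 + 6·M_2 + 1·M_3 = 6(Δ_2 - Δ_1) = 48
  1·M_2 + 4·M_3 + 1·M_4 = 6(Δ_3 - Δ_2) = -36
Natural end conditions: M_0 = M_4 = 0.
Solving: M_0 = 0, M_1 = -589/56, M_2 = 95/7, M_3 = -347/28, M_4 = 0.
On [2, 3], S'(x) = b_2 + 2c_2·(x - 2) + 3d_2·(x - 2)² with b_2 = Δ_2 - h_2(2M_2 + M_3)/6 = 37/24, c_2 = M_2/2 = 95/14, d_2 = (M_3 - M_2)/(6h_2) = -727/168. So S'(2) = 37/24.

1.5417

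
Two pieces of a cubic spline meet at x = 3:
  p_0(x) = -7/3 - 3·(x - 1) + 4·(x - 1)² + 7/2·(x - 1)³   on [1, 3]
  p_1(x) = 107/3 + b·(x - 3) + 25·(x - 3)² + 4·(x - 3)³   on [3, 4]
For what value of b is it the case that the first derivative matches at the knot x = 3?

p_0'(x) = -3 + 8·(x - 1) + 21/2·(x - 1)², so p_0'(3) = 55. On the right, p_1'(3) = b, so b = 55.

55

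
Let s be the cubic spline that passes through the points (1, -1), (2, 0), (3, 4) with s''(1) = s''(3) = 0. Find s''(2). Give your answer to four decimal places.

With M_i denoting the second derivative at x_i, h_i = 1, 1, and Δ_i = (y_(i+1) − y_i)/h_i = 1, 4:
  1·M_0 + 4·M_1 + 1·M_2 = 6(Δ_1 - Δ_0) = 18
Natural end conditions: M_0 = M_2 = 0.
Solving: M_0 = 0, M_1 = 9/2, M_2 = 0.

4.5000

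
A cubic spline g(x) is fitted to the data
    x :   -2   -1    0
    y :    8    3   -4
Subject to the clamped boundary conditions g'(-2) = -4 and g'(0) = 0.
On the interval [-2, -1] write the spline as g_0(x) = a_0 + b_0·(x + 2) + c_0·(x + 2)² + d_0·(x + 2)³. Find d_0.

Let M_i = g''(x_i). Step sizes h_i = 1, 1; slopes of the chords Δ_i = (y_(i+1) - y_i)/h_i = -5, -7.
  1·M_0 + 4·M_1 + 1·M_2 = 6(Δ_1 - Δ_0) = -12
Clamped end conditions give two more equations: 2h_0·M_0 + h_0·M_1 = 6(Δ_0 - g'(-2)) = -6 and h_1·M_1 + 2h_1·M_2 = 6(g'(0) - Δ_1) = 42.
Solving the tridiagonal system: M_0 = 2, M_1 = -10, M_2 = 26.
On [-2, -1], with g_0(x) = a_0 + b_0·(x + 2) + c_0·(x + 2)² + d_0·(x + 2)³: c_0 = M_0/2 = 1, d_0 = (M_1 - M_0)/(6h_0) = -2, b_0 = Δ_0 - h_0(2M_0 + M_1)/6 = -4.

-2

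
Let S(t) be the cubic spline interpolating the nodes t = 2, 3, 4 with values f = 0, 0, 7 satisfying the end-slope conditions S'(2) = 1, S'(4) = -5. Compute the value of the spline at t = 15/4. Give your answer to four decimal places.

Put σ_i = S'' at the i-th knot. Here h = (1, 1) and Δ = (0, 7), so the interior equations h_(i-1)·σ_(i-1) + 2(h_(i-1)+h_i)·σ_i + h_i·σ_(i+1) = 6(Δ_i − Δ_(i-1)) read
  1·σ_0 + 4·σ_1 + 1·σ_2 = 6(Δ_1 - Δ_0) = 42
Clamped end conditions give two more equations: 2h_0·σ_0 + h_0·σ_1 = 6(Δ_0 - S'(2)) = -6 and h_1·σ_1 + 2h_1·σ_2 = 6(S'(4) - Δ_1) = -72.
Solving: σ_0 = -33/2, σ_1 = 27, σ_2 = -99/2.
On [3, 4], S(t) = 0 + 25/4·(t - 3) + 27/2·(t - 3)² - 51/4·(t - 3)³.
With (t - 3) = 3/4: S(15/4) = 1767/256.

6.9023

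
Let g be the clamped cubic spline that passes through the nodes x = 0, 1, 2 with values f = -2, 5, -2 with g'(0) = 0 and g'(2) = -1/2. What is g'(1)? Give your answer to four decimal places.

Write σ_i for g''(x_i). With h_i = 1, 1 and divided differences Δ_i = 7, -7, the continuity of g' gives the tridiagonal system
  1·σ_0 + 4·σ_1 + 1·σ_2 = 6(Δ_1 - Δ_0) = -84
Clamped end conditions give two more equations: 2h_0·σ_0 + h_0·σ_1 = 6(Δ_0 - g'(0)) = 42 and h_1·σ_1 + 2h_1·σ_2 = 6(g'(2) - Δ_1) = 39.
Forward elimination and back-substitution give σ_0 = 167/4, σ_1 = -83/2, σ_2 = 161/4.
On [1, 2], g'(x) = b_1 + 2c_1·(x - 1) + 3d_1·(x - 1)² with b_1 = Δ_1 - h_1(2σ_1 + σ_2)/6 = 1/8, c_1 = σ_1/2 = -83/4, d_1 = (σ_2 - σ_1)/(6h_1) = 109/8. So g'(1) = 1/8.

0.1250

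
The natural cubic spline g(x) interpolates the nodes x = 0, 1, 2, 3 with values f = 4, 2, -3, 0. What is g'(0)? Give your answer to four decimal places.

-0.6667

Write M_i for g''(x_i). With h_i = 1, 1, 1 and divided differences Δ_i = -2, -5, 3, the continuity of g' gives the tridiagonal system
  1·M_0 + 4·M_1 + 1·M_2 = 6(Δ_1 - Δ_0) = -18
  1·M_1 + 4·M_2 + 1·M_3 = 6(Δ_2 - Δ_1) = 48
Natural end conditions: M_0 = M_3 = 0.
Hence M_0 = 0, M_1 = -8, M_2 = 14, M_3 = 0.
On [0, 1], g'(x) = b_0 + 2c_0·x + 3d_0·x² with b_0 = Δ_0 - h_0(2M_0 + M_1)/6 = -2/3, c_0 = M_0/2 = 0, d_0 = (M_1 - M_0)/(6h_0) = -4/3. So g'(0) = -2/3.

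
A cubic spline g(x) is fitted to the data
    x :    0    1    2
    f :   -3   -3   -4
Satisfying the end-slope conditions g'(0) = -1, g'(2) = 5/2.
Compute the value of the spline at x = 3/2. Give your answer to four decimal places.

With m_i denoting the second derivative at x_i, h_i = 1, 1, and Δ_i = (y_(i+1) − y_i)/h_i = 0, -1:
  1·m_0 + 4·m_1 + 1·m_2 = 6(Δ_1 - Δ_0) = -6
Clamped end conditions give two more equations: 2h_0·m_0 + h_0·m_1 = 6(Δ_0 - g'(0)) = 6 and h_1·m_1 + 2h_1·m_2 = 6(g'(2) - Δ_1) = 21.
Hence m_0 = 25/4, m_1 = -13/2, m_2 = 55/4.
On [1, 2], g(x) = -3 - 9/8·(x - 1) - 13/4·(x - 1)² + 27/8·(x - 1)³.
With (x - 1) = 1/2: g(3/2) = -253/64.

-3.9531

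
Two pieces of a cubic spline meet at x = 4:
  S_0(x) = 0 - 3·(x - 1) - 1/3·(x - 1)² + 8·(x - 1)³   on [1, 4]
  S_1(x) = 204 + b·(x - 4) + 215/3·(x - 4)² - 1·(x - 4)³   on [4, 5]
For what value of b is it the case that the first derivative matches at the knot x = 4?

S_0'(x) = -3 - 2/3·(x - 1) + 24·(x - 1)², so S_0'(4) = 211. On the right, S_1'(4) = b, so b = 211.

211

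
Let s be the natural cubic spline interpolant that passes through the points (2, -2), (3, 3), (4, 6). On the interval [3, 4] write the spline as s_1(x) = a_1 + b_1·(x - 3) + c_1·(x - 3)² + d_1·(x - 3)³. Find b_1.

4

Put σ_i = s'' at the i-th knot. Here h = (1, 1) and Δ = (5, 3), so the interior equations h_(i-1)·σ_(i-1) + 2(h_(i-1)+h_i)·σ_i + h_i·σ_(i+1) = 6(Δ_i − Δ_(i-1)) read
  1·σ_0 + 4·σ_1 + 1·σ_2 = 6(Δ_1 - Δ_0) = -12
Natural end conditions: σ_0 = σ_2 = 0.
Solving: σ_0 = 0, σ_1 = -3, σ_2 = 0.
On [3, 4], with s_1(x) = a_1 + b_1·(x - 3) + c_1·(x - 3)² + d_1·(x - 3)³: c_1 = σ_1/2 = -3/2, d_1 = (σ_2 - σ_1)/(6h_1) = 1/2, b_1 = Δ_1 - h_1(2σ_1 + σ_2)/6 = 4.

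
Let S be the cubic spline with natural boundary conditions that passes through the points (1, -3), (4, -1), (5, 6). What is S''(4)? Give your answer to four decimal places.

With m_i denoting the second derivative at x_i, h_i = 3, 1, and Δ_i = (y_(i+1) − y_i)/h_i = 2/3, 7:
  3·m_0 + 8·m_1 + 1·m_2 = 6(Δ_1 - Δ_0) = 38
Natural end conditions: m_0 = m_2 = 0.
Solving: m_0 = 0, m_1 = 19/4, m_2 = 0.

4.7500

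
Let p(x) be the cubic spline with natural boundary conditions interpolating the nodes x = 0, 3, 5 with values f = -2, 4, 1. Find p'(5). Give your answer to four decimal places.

Let M_i = p''(x_i). Step sizes h_i = 3, 2; slopes of the chords Δ_i = (y_(i+1) - y_i)/h_i = 2, -3/2.
  3·M_0 + 10·M_1 + 2·M_2 = 6(Δ_1 - Δ_0) = -21
Natural end conditions: M_0 = M_2 = 0.
Hence M_0 = 0, M_1 = -21/10, M_2 = 0.
On [3, 5], p'(x) = b_1 + 2c_1·(x - 3) + 3d_1·(x - 3)² with b_1 = Δ_1 - h_1(2M_1 + M_2)/6 = -1/10, c_1 = M_1/2 = -21/20, d_1 = (M_2 - M_1)/(6h_1) = 7/40. So p'(5) = -11/5.

-2.2000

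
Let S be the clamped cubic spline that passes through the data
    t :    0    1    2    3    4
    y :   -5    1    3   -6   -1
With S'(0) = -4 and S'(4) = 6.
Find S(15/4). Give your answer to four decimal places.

-2.7573

Write M_i for S''(x_i). With h_i = 1, 1, 1, 1 and divided differences Δ_i = 6, 2, -9, 5, the continuity of S' gives the tridiagonal system
  1·M_0 + 4·M_1 + 1·M_2 = 6(Δ_1 - Δ_0) = -24
  1·M_1 + 4·M_2 + 1·M_3 = 6(Δ_2 - Δ_1) = -66
  1·M_2 + 4·M_3 + 1·M_4 = 6(Δ_3 - Δ_2) = 84
Clamped end conditions give two more equations: 2h_0·M_0 + h_0·M_1 = 6(Δ_0 - S'(0)) = 60 and h_3·M_3 + 2h_3·M_4 = 6(S'(4) - Δ_3) = 6.
Hence M_0 = 485/14, M_1 = -65/7, M_2 = -43/2, M_3 = 205/7, M_4 = -163/14.
On [3, 4], S(t) = -6 - 79/28·(t - 3) + 205/14·(t - 3)² - 191/28·(t - 3)³.
With (t - 3) = 3/4: S(15/4) = -4941/1792.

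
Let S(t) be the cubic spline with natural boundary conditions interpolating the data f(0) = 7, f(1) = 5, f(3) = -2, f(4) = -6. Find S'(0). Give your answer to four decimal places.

Let M_i = S''(x_i). Step sizes h_i = 1, 2, 1; slopes of the chords Δ_i = (y_(i+1) - y_i)/h_i = -2, -7/2, -4.
  1·M_0 + 6·M_1 + 2·M_2 = 6(Δ_1 - Δ_0) = -9
  2·M_1 + 6·M_2 + 1·M_3 = 6(Δ_2 - Δ_1) = -3
Natural end conditions: M_0 = M_3 = 0.
Solving: M_0 = 0, M_1 = -3/2, M_2 = 0, M_3 = 0.
On [0, 1], S'(t) = b_0 + 2c_0·t + 3d_0·t² with b_0 = Δ_0 - h_0(2M_0 + M_1)/6 = -7/4, c_0 = M_0/2 = 0, d_0 = (M_1 - M_0)/(6h_0) = -1/4. So S'(0) = -7/4.

-1.7500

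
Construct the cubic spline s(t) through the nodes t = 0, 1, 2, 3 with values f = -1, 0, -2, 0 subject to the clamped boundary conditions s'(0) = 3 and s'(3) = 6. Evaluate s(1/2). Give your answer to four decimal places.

0.0250

Let m_i = s''(x_i). Step sizes h_i = 1, 1, 1; slopes of the chords Δ_i = (y_(i+1) - y_i)/h_i = 1, -2, 2.
  1·m_0 + 4·m_1 + 1·m_2 = 6(Δ_1 - Δ_0) = -18
  1·m_1 + 4·m_2 + 1·m_3 = 6(Δ_2 - Δ_1) = 24
Clamped end conditions give two more equations: 2h_0·m_0 + h_0·m_1 = 6(Δ_0 - s'(0)) = -12 and h_2·m_2 + 2h_2·m_3 = 6(s'(3) - Δ_2) = 24.
Solving the tridiagonal system: m_0 = -18/5, m_1 = -24/5, m_2 = 24/5, m_3 = 48/5.
On [0, 1], s(t) = -1 + 3·t - 9/5·t² - 1/5·t³.
With t = 1/2: s(1/2) = 1/40.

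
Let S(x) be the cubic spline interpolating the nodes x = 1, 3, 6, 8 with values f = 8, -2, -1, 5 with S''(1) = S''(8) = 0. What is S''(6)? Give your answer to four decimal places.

Let M_i = S''(x_i). Step sizes h_i = 2, 3, 2; slopes of the chords Δ_i = (y_(i+1) - y_i)/h_i = -5, 1/3, 3.
  2·M_0 + 10·M_1 + 3·M_2 = 6(Δ_1 - Δ_0) = 32
  3·M_1 + 10·M_2 + 2·M_3 = 6(Δ_2 - Δ_1) = 16
Natural end conditions: M_0 = M_3 = 0.
Hence M_0 = 0, M_1 = 272/91, M_2 = 64/91, M_3 = 0.

0.7033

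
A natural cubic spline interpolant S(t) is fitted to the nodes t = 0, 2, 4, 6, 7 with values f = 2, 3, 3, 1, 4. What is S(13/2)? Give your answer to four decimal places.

2.2096

Put σ_i = S'' at the i-th knot. Here h = (2, 2, 2, 1) and Δ = (1/2, 0, -1, 3), so the interior equations h_(i-1)·σ_(i-1) + 2(h_(i-1)+h_i)·σ_i + h_i·σ_(i+1) = 6(Δ_i − Δ_(i-1)) read
  2·σ_0 + 8·σ_1 + 2·σ_2 = 6(Δ_1 - Δ_0) = -3
  2·σ_1 + 8·σ_2 + 2·σ_3 = 6(Δ_2 - Δ_1) = -6
  2·σ_2 + 6·σ_3 + 1·σ_4 = 6(Δ_3 - Δ_2) = 24
Natural end conditions: σ_0 = σ_4 = 0.
Forward elimination and back-substitution give σ_0 = 0, σ_1 = 9/82, σ_2 = -159/82, σ_3 = 381/82, σ_4 = 0.
On [6, 7], S(t) = 1 + 119/82·(t - 6) + 381/164·(t - 6)² - 127/164·(t - 6)³.
With (t - 6) = 1/2: S(13/2) = 2899/1312.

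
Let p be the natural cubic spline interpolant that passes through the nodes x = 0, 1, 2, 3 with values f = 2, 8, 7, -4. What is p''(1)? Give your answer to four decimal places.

-7.2000

With m_i denoting the second derivative at x_i, h_i = 1, 1, 1, and Δ_i = (y_(i+1) − y_i)/h_i = 6, -1, -11:
  1·m_0 + 4·m_1 + 1·m_2 = 6(Δ_1 - Δ_0) = -42
  1·m_1 + 4·m_2 + 1·m_3 = 6(Δ_2 - Δ_1) = -60
Natural end conditions: m_0 = m_3 = 0.
Hence m_0 = 0, m_1 = -36/5, m_2 = -66/5, m_3 = 0.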